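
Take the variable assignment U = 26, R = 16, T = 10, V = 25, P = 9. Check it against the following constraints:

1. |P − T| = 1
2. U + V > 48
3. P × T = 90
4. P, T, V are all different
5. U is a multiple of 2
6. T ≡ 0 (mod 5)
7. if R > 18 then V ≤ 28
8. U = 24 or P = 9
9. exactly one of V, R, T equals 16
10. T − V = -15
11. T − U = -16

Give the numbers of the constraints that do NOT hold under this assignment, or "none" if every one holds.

1. |9 − 10| = 1 — holds.
2. U + V = 26 + 25 = 51; 51 > 48 — holds.
3. P × T = 9 × 10 = 90 — holds.
4. values 9, 10, 25 are pairwise distinct — holds.
5. 26 / 2 = 13, so 2 divides 26 — holds.
6. 10 mod 5 = 0 — holds.
7. R = 16, not > 18; antecedent false, conditional vacuously true — holds.
8. U = 26 ≠ 24, but P = 9 = 9 (second disjunct) — holds.
9. V=25, R=16, T=10; 1 of them equals 16 — holds.
10. T − V = 10 − 25 = -15 — holds.
11. T − U = 10 − 26 = -16 — holds.

None — every constraint holds.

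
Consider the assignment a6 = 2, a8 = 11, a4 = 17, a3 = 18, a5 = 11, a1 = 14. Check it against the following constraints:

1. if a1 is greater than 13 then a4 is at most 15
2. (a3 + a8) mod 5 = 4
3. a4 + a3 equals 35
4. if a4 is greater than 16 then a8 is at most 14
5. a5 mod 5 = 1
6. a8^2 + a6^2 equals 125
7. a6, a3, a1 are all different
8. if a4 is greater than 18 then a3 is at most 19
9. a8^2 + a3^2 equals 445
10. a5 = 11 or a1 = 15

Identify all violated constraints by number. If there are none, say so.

1. a1 = 14 > 13, so we need a4 ≤ 15; but a4 = 17 > 15 — violated.
2. a3 + a8 = 29; 29 mod 5 = 4 — satisfied.
3. a4 + a3 = 17 + 18 = 35 — satisfied.
4. a4 = 17 > 16, so we need a8 ≤ 14; a8 = 11 ≤ 14 — satisfied.
5. 11 mod 5 = 1 — satisfied.
6. a8^2 + a6^2 = 11^2 + 2^2 = 121 + 4 = 125 — satisfied.
7. values 2, 18, 14 are pairwise distinct — satisfied.
8. a4 = 17, not > 18; antecedent false, conditional vacuously true — satisfied.
9. a8^2 + a3^2 = 11^2 + 18^2 = 121 + 324 = 445 — satisfied.
10. a5 = 11 = 11 (first disjunct) — satisfied.

Constraint 1 is violated.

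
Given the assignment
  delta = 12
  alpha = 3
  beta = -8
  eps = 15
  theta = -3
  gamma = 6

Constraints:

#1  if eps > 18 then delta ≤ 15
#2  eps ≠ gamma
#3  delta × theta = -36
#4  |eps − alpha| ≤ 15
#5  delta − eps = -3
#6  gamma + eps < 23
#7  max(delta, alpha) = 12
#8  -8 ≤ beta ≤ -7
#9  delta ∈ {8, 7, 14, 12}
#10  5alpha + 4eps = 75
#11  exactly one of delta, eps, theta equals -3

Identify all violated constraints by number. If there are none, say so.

None — every constraint holds.

#1 eps = 15, not > 18; antecedent false, conditional vacuously true — holds.
#2 eps = 15, gamma = 6; distinct — holds.
#3 delta × theta = 12 × (-3) = -36 — holds.
#4 |15 − 3| = 12; 12 ≤ 15 — holds.
#5 delta − eps = 12 − 15 = -3 — holds.
#6 gamma + eps = 6 + 15 = 21; 21 < 23 — holds.
#7 max(12, 3) = 12 — holds.
#8 beta = -8 lies in [-8, -7] — holds.
#9 delta = 12 is in {8, 7, 14, 12} — holds.
#10 5alpha + 4eps = 5(3) + 4(15) = 75 — holds.
#11 delta=12, eps=15, theta=-3; 1 of them equals -3 — holds.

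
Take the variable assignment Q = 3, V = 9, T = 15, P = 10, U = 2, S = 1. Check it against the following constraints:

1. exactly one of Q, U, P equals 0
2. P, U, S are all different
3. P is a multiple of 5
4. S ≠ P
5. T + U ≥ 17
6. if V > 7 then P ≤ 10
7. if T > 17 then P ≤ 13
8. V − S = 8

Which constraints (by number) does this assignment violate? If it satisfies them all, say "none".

Constraint 1 is violated.

1. Q=3, U=2, P=10; 0 of them equal 0, not exactly one — does not hold.
2. values 10, 2, 1 are pairwise distinct — holds.
3. 10 / 5 = 2, so 5 divides 10 — holds.
4. S = 1, P = 10; distinct — holds.
5. T + U = 15 + 2 = 17; 17 ≥ 17 — holds.
6. V = 9 > 7, so we need P ≤ 10; P = 10 ≤ 10 — holds.
7. T = 15, not > 17; antecedent false, conditional vacuously true — holds.
8. V − S = 9 − 1 = 8 — holds.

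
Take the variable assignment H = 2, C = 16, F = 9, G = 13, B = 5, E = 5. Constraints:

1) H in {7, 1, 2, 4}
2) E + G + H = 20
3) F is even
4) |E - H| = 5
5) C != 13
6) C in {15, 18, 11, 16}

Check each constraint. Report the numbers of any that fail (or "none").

1) H = 2 is in {7, 1, 2, 4} — OK.
2) E + G + H = 5 + 13 + 2 = 20 — OK.
3) F = 9 is odd — violated.
4) |5 - 2| = 3, not 5 — violated.
5) C = 16, and 16 ≠ 13 — OK.
6) C = 16 is in {15, 18, 11, 16} — OK.

No — constraints 3, 4 are not satisfied.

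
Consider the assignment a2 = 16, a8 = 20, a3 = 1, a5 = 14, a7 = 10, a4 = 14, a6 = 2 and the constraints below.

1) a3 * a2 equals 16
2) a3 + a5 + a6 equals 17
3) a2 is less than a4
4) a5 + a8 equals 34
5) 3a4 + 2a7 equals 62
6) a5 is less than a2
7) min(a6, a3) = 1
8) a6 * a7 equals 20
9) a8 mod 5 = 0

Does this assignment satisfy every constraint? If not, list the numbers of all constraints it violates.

1) a3 * a2 = 1 * 16 = 16 — OK.
2) a3 + a5 + a6 = 1 + 14 + 2 = 17 — OK.
3) a2 = 16, a4 = 14; 16 ≥ 14 (want <) — violated.
4) a5 + a8 = 14 + 20 = 34 — OK.
5) 3a4 + 2a7 = 3(14) + 2(10) = 62 — OK.
6) a5 = 14, a2 = 16; 14 < 16 — OK.
7) min(2, 1) = 1 — OK.
8) a6 * a7 = 2 * 10 = 20 — OK.
9) 20 mod 5 = 0 — OK.

Constraint 3 does not hold.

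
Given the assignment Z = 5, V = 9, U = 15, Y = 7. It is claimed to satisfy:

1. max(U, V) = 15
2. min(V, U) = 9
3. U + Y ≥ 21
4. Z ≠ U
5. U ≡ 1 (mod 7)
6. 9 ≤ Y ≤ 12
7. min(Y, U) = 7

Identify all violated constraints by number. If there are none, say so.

No — constraint 6 is not satisfied.

1. max(15, 9) = 15  OK
2. min(9, 15) = 9  OK
3. U + Y = 15 + 7 = 22; 22 ≥ 21  OK
4. Z = 5, U = 15; distinct  OK
5. 15 mod 7 = 1  OK
6. Y = 7 is outside [9, 12]  FAIL
7. min(7, 15) = 7  OK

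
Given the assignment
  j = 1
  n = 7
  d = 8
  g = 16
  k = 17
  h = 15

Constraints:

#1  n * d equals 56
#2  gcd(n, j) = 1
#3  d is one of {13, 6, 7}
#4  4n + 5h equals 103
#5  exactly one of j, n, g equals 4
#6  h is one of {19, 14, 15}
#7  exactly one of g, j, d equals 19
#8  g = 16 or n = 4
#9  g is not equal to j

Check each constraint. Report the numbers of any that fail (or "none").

#1 n * d = 7 * 8 = 56 — satisfied.
#2 gcd(7, 1) = 1 — satisfied.
#3 d = 8 is not in {13, 6, 7} — violated.
#4 4n + 5h = 4(7) + 5(15) = 103 — satisfied.
#5 j=1, n=7, g=16; 0 of them equal 4, not exactly one — violated.
#6 h = 15 is in {19, 14, 15} — satisfied.
#7 g=16, j=1, d=8; 0 of them equal 19, not exactly one — violated.
#8 g = 16 = 16 (first disjunct) — satisfied.
#9 g = 16, j = 1; distinct — satisfied.

Constraints 3, 5, and 7 do not hold.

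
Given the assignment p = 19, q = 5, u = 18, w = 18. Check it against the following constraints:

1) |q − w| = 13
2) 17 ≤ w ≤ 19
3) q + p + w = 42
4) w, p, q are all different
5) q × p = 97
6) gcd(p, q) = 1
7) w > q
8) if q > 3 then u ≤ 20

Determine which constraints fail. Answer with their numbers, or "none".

No — constraint 5 is not satisfied.

1) |5 − 18| = 13 — satisfied.
2) w = 18 lies in [17, 19] — satisfied.
3) q + p + w = 5 + 19 + 18 = 42 — satisfied.
4) values 18, 19, 5 are pairwise distinct — satisfied.
5) q × p = 5 × 19 = 95, not 97 — violated.
6) gcd(19, 5) = 1 — satisfied.
7) w = 18, q = 5; 18 > 5 — satisfied.
8) q = 5 > 3, so we need u ≤ 20; u = 18 ≤ 20 — satisfied.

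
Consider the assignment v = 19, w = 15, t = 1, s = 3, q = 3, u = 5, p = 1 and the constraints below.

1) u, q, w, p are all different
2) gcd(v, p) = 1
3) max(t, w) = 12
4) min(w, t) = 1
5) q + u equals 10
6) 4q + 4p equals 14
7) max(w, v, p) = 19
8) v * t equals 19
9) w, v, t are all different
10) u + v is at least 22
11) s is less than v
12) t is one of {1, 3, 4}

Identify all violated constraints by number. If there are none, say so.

1) values 5, 3, 15, 1 are pairwise distinct — OK.
2) gcd(19, 1) = 1 — OK.
3) max(1, 15) = 15, not 12 — violated.
4) min(15, 1) = 1 — OK.
5) q + u = 3 + 5 = 8, not 10 — violated.
6) 4q + 4p = 4(3) + 4(1) = 16, not 14 — violated.
7) max(15, 19, 1) = 19 — OK.
8) v * t = 19 * 1 = 19 — OK.
9) values 15, 19, 1 are pairwise distinct — OK.
10) u + v = 5 + 19 = 24; 24 ≥ 22 — OK.
11) s = 3, v = 19; 3 < 19 — OK.
12) t = 1 is in {1, 3, 4} — OK.

The assignment fails constraints 3, 5, 6.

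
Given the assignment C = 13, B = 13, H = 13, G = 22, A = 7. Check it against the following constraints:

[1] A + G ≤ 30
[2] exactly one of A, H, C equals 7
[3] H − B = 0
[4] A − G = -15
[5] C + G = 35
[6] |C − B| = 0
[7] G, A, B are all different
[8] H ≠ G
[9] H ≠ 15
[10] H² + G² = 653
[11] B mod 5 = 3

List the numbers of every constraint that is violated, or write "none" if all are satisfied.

No violations.

[1] A + G = 7 + 22 = 29; 29 ≤ 30  holds
[2] A=7, H=13, C=13; 1 of them equals 7  holds
[3] H − B = 13 − 13 = 0  holds
[4] A − G = 7 − 22 = -15  holds
[5] C + G = 13 + 22 = 35  holds
[6] |13 − 13| = 0  holds
[7] values 22, 7, 13 are pairwise distinct  holds
[8] H = 13, G = 22; distinct  holds
[9] H = 13, and 13 ≠ 15  holds
[10] H² + G² = 13² + 22² = 169 + 484 = 653  holds
[11] 13 mod 5 = 3  holds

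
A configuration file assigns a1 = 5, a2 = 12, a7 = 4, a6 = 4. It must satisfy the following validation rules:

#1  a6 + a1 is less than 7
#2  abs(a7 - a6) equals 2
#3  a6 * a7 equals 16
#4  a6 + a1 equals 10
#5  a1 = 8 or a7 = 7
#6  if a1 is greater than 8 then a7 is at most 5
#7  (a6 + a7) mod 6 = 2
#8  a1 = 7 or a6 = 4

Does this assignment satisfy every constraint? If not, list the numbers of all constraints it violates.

The assignment fails constraints 1, 2, 4, 5.

#1 a6 + a1 = 4 + 5 = 9; 9 ≥ 7, bound 7 not met  fails
#2 abs(4 - 4) = 0, not 2  fails
#3 a6 * a7 = 4 * 4 = 16  holds
#4 a6 + a1 = 4 + 5 = 9, not 10  fails
#5 a1 = 5 ≠ 8 and a7 = 4 ≠ 7; both disjuncts false  fails
#6 a1 = 5, not > 8; antecedent false, conditional vacuously true  holds
#7 a6 + a7 = 8; 8 mod 6 = 2  holds
#8 a1 = 5 ≠ 7, but a6 = 4 = 4 (second disjunct)  holds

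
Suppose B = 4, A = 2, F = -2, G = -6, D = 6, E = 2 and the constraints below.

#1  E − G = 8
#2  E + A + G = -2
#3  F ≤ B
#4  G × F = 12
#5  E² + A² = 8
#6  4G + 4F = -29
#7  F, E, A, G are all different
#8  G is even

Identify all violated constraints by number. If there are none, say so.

#1 E − G = 2 − (-6) = 8  ✔
#2 E + A + G = 2 + 2 + (-6) = -2  ✔
#3 F = -2, B = 4; -2 ≤ 4  ✔
#4 G × F = -6 × (-2) = 12  ✔
#5 E² + A² = 2² + 2² = 4 + 4 = 8  ✔
#6 4G + 4F = 4(-6) + 4(-2) = -32, not -29  ✘
#7 E = A = 2, not all different  ✘
#8 G = -6 is even  ✔

Constraints 6 and 7 are violated.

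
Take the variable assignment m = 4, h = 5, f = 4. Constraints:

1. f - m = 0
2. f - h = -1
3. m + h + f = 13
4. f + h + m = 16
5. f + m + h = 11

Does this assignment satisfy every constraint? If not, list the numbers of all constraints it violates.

Constraints 4 and 5 do not hold.

1. f - m = 4 - 4 = 0 — satisfied.
2. f - h = 4 - 5 = -1 — satisfied.
3. m + h + f = 4 + 5 + 4 = 13 — satisfied.
4. f + h + m = 4 + 5 + 4 = 13, not 16 — violated.
5. f + m + h = 4 + 4 + 5 = 13, not 11 — violated.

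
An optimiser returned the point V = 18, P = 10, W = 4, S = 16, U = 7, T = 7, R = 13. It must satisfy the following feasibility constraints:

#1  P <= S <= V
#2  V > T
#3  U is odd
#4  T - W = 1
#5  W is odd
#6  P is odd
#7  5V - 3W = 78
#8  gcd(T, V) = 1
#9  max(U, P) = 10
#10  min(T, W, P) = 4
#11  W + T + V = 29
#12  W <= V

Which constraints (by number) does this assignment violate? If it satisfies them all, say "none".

#1 values 10 <= 16 <= 18  true
#2 V = 18, T = 7; 18 > 7  true
#3 U = 7 is odd  true
#4 T - W = 7 - 4 = 3, not 1  false
#5 W = 4 is even  false
#6 P = 10 is even  false
#7 5V - 3W = 5(18) - 3(4) = 78  true
#8 gcd(7, 18) = 1  true
#9 max(7, 10) = 10  true
#10 min(7, 4, 10) = 4  true
#11 W + T + V = 4 + 7 + 18 = 29  true
#12 W = 4, V = 18; 4 ≤ 18  true

Constraints 4, 5, and 6 do not hold.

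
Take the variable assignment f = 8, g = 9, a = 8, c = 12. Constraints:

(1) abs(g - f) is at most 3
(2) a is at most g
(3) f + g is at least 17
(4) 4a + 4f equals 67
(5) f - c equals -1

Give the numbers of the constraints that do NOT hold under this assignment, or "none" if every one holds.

No — constraints 4 and 5 are not satisfied.

(1) abs(9 - 8) = 1; 1 ≤ 3 — holds.
(2) a = 8, g = 9; 8 ≤ 9 — holds.
(3) f + g = 8 + 9 = 17; 17 ≥ 17 — holds.
(4) 4a + 4f = 4(8) + 4(8) = 64, not 67 — does not hold.
(5) f - c = 8 - 12 = -4, not -1 — does not hold.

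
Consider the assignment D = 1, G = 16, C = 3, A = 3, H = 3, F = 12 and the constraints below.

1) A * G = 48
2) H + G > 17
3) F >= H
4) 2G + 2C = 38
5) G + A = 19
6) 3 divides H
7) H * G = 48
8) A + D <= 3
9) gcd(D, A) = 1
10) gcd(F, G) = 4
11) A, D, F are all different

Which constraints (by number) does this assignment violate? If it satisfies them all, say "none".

1) A * G = 3 * 16 = 48 — satisfied.
2) H + G = 3 + 16 = 19; 19 > 17 — satisfied.
3) F = 12, H = 3; 12 ≥ 3 — satisfied.
4) 2G + 2C = 2(16) + 2(3) = 38 — satisfied.
5) G + A = 16 + 3 = 19 — satisfied.
6) 3 / 3 = 1, so 3 divides 3 — satisfied.
7) H * G = 3 * 16 = 48 — satisfied.
8) A + D = 3 + 1 = 4; 4 > 3, bound 3 not met — violated.
9) gcd(1, 3) = 1 — satisfied.
10) gcd(12, 16) = 4 — satisfied.
11) values 3, 1, 12 are pairwise distinct — satisfied.

Violated: 8.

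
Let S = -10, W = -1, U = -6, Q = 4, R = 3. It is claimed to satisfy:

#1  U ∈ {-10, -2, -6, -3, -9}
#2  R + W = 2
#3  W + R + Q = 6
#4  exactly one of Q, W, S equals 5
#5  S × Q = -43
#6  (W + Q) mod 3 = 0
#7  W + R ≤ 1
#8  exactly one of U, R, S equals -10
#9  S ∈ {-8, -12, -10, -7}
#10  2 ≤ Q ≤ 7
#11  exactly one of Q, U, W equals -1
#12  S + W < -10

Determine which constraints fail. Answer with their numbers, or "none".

The assignment fails constraints 4, 5, and 7.

#1 U = -6 is in {-10, -2, -6, -3, -9} — OK.
#2 R + W = 3 + (-1) = 2 — OK.
#3 W + R + Q = -1 + 3 + 4 = 6 — OK.
#4 Q=4, W=-1, S=-10; 0 of them equal 5, not exactly one — violated.
#5 S × Q = -10 × 4 = -40, not -43 — violated.
#6 W + Q = 3; 3 mod 3 = 0 — OK.
#7 W + R = -1 + 3 = 2; 2 > 1, bound 1 not met — violated.
#8 U=-6, R=3, S=-10; 1 of them equals -10 — OK.
#9 S = -10 is in {-8, -12, -10, -7} — OK.
#10 Q = 4 lies in [2, 7] — OK.
#11 Q=4, U=-6, W=-1; 1 of them equals -1 — OK.
#12 S + W = -10 + (-1) = -11; -11 < -10 — OK.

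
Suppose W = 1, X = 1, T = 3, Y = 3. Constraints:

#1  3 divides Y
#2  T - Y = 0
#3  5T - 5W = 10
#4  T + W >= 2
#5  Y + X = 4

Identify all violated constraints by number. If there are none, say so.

No violations.

#1 3 / 3 = 1, so 3 divides 3 — holds.
#2 T - Y = 3 - 3 = 0 — holds.
#3 5T - 5W = 5(3) - 5(1) = 10 — holds.
#4 T + W = 3 + 1 = 4; 4 ≥ 2 — holds.
#5 Y + X = 3 + 1 = 4 — holds.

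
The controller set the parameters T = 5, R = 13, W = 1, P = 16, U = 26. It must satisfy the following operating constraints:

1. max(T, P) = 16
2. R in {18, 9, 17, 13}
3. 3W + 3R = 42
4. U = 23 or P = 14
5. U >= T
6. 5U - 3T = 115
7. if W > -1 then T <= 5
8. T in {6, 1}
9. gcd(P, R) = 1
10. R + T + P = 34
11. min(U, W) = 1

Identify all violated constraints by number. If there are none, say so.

No — constraints 4 and 8 are not satisfied.

1. max(5, 16) = 16 — OK.
2. R = 13 is in {18, 9, 17, 13} — OK.
3. 3W + 3R = 3(1) + 3(13) = 42 — OK.
4. U = 26 ≠ 23 and P = 16 ≠ 14; both disjuncts false — violated.
5. U = 26, T = 5; 26 ≥ 5 — OK.
6. 5U - 3T = 5(26) - 3(5) = 115 — OK.
7. W = 1 > -1, so we need T ≤ 5; T = 5 ≤ 5 — OK.
8. T = 5 is not in {6, 1} — violated.
9. gcd(16, 13) = 1 — OK.
10. R + T + P = 13 + 5 + 16 = 34 — OK.
11. min(26, 1) = 1 — OK.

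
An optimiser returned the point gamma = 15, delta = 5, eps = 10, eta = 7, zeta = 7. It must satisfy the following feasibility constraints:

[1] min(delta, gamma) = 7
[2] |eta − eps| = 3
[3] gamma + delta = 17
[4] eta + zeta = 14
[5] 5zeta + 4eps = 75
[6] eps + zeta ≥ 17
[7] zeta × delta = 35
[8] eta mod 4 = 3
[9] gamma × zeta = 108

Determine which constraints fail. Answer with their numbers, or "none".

The assignment fails constraints 1, 3, and 9.

[1] min(5, 15) = 5, not 7  ✗
[2] |7 − 10| = 3  ✓
[3] gamma + delta = 15 + 5 = 20, not 17  ✗
[4] eta + zeta = 7 + 7 = 14  ✓
[5] 5zeta + 4eps = 5(7) + 4(10) = 75  ✓
[6] eps + zeta = 10 + 7 = 17; 17 ≥ 17  ✓
[7] zeta × delta = 7 × 5 = 35  ✓
[8] 7 mod 4 = 3  ✓
[9] gamma × zeta = 15 × 7 = 105, not 108  ✗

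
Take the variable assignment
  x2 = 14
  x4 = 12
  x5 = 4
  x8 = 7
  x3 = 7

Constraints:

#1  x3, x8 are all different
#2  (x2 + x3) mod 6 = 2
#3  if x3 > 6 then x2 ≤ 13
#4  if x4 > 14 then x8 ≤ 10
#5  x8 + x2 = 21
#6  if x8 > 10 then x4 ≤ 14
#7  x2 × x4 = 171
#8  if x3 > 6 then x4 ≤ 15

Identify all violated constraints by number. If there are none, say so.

#1 x3 = x8 = 7, not all different  ✘
#2 x2 + x3 = 21; 21 mod 6 = 3, not 2  ✘
#3 x3 = 7 > 6, so we need x2 ≤ 13; but x2 = 14 > 13  ✘
#4 x4 = 12, not > 14; antecedent false, conditional vacuously true  ✔
#5 x8 + x2 = 7 + 14 = 21  ✔
#6 x8 = 7, not > 10; antecedent false, conditional vacuously true  ✔
#7 x2 × x4 = 14 × 12 = 168, not 171  ✘
#8 x3 = 7 > 6, so we need x4 ≤ 15; x4 = 12 ≤ 15  ✔

Constraints 1, 2, 3, and 7 are violated.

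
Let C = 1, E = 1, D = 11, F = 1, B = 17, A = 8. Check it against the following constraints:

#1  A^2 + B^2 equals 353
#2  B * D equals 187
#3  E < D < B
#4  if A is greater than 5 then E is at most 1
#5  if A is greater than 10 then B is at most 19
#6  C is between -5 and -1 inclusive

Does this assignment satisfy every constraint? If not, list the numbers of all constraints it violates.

Constraint 6 is violated.

#1 A^2 + B^2 = 8^2 + 17^2 = 64 + 289 = 353 — holds.
#2 B * D = 17 * 11 = 187 — holds.
#3 values 1 < 11 < 17 — holds.
#4 A = 8 > 5, so we need E ≤ 1; E = 1 ≤ 1 — holds.
#5 A = 8, not > 10; antecedent false, conditional vacuously true — holds.
#6 C = 1 is outside [-5, -1] — fails.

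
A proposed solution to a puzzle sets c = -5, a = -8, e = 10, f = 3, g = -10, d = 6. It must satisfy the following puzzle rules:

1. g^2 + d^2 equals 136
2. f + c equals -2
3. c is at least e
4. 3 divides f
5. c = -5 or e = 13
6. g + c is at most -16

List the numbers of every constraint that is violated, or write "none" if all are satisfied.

1. g^2 + d^2 = (-10)^2 + 6^2 = 100 + 36 = 136  OK
2. f + c = 3 + (-5) = -2  OK
3. c = -5, e = 10; -5 < 10 (want ≥)  FAIL
4. 3 / 3 = 1, so 3 divides 3  OK
5. c = -5 = -5 (first disjunct)  OK
6. g + c = -10 + (-5) = -15; -15 > -16, bound -16 not met  FAIL

No — constraints 3 and 6 are not satisfied.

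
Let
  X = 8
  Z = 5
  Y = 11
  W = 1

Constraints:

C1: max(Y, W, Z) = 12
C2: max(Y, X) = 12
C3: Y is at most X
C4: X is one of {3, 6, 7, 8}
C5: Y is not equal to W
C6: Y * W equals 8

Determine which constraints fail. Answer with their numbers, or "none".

No — constraints 1, 2, 3, 6 are not satisfied.

C1: max(11, 1, 5) = 11, not 12  FAIL
C2: max(11, 8) = 11, not 12  FAIL
C3: Y = 11, X = 8; 11 > 8 (want ≤)  FAIL
C4: X = 8 is in {3, 6, 7, 8}  OK
C5: Y = 11, W = 1; distinct  OK
C6: Y * W = 11 * 1 = 11, not 8  FAIL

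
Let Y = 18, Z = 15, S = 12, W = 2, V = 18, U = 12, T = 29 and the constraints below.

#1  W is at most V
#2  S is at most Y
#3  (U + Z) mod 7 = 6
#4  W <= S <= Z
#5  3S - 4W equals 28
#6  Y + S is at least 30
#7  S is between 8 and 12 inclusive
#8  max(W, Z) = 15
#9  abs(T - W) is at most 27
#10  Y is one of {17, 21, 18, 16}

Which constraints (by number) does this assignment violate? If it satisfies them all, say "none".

#1 W = 2, V = 18; 2 ≤ 18 — satisfied.
#2 S = 12, Y = 18; 12 ≤ 18 — satisfied.
#3 U + Z = 27; 27 mod 7 = 6 — satisfied.
#4 values 2 <= 12 <= 15 — satisfied.
#5 3S - 4W = 3(12) - 4(2) = 28 — satisfied.
#6 Y + S = 18 + 12 = 30; 30 ≥ 30 — satisfied.
#7 S = 12 lies in [8, 12] — satisfied.
#8 max(2, 15) = 15 — satisfied.
#9 abs(29 - 2) = 27; 27 ≤ 27 — satisfied.
#10 Y = 18 is in {17, 21, 18, 16} — satisfied.

The assignment satisfies every constraint.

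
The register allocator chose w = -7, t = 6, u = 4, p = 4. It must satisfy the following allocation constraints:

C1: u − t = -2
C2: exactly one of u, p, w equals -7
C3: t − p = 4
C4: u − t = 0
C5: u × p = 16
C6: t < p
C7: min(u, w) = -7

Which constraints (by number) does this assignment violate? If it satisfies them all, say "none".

C1: u − t = 4 − 6 = -2 — holds.
C2: u=4, p=4, w=-7; 1 of them equals -7 — holds.
C3: t − p = 6 − 4 = 2, not 4 — does not hold.
C4: u − t = 4 − 6 = -2, not 0 — does not hold.
C5: u × p = 4 × 4 = 16 — holds.
C6: t = 6, p = 4; 6 ≥ 4 (want <) — does not hold.
C7: min(4, -7) = -7 — holds.

Constraints 3, 4, and 6 do not hold.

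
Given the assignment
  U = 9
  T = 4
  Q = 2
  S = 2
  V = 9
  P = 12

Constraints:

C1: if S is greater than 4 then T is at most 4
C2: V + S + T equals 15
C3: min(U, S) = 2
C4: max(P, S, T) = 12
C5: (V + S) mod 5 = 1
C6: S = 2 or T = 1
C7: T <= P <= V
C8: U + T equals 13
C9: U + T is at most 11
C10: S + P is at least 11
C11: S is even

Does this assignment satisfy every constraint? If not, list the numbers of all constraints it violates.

C1: S = 2, not > 4; antecedent false, conditional vacuously true — holds.
C2: V + S + T = 9 + 2 + 4 = 15 — holds.
C3: min(9, 2) = 2 — holds.
C4: max(12, 2, 4) = 12 — holds.
C5: V + S = 11; 11 mod 5 = 1 — holds.
C6: S = 2 = 2 (first disjunct) — holds.
C7: values 4, 12, 9; P = 12 is not <= V = 9 — fails.
C8: U + T = 9 + 4 = 13 — holds.
C9: U + T = 9 + 4 = 13; 13 > 11, bound 11 not met — fails.
C10: S + P = 2 + 12 = 14; 14 ≥ 11 — holds.
C11: S = 2 is even — holds.

Violated: 7 and 9.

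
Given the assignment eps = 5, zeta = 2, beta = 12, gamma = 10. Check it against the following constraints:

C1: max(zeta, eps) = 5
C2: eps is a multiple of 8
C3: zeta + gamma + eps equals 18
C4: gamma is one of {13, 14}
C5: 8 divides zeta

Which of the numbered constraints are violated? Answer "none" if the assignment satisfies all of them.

C1: max(2, 5) = 5  true
C2: 5 = 8*0 + 5, so 8 does not divide 5  false
C3: zeta + gamma + eps = 2 + 10 + 5 = 17, not 18  false
C4: gamma = 10 is not in {13, 14}  false
C5: 2 = 8*0 + 2, so 8 does not divide 2  false

The assignment fails constraints 2, 3, 4, 5.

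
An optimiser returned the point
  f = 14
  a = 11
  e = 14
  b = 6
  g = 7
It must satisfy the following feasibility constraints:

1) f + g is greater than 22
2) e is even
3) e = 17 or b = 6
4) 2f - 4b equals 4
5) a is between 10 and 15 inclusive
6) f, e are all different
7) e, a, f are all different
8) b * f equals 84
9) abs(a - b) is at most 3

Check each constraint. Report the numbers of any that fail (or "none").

1) f + g = 14 + 7 = 21; 21 ≤ 22, bound 22 not met — violated.
2) e = 14 is even — OK.
3) e = 14 ≠ 17, but b = 6 = 6 (second disjunct) — OK.
4) 2f - 4b = 2(14) - 4(6) = 4 — OK.
5) a = 11 lies in [10, 15] — OK.
6) f = e = 14, not all different — violated.
7) e = f = 14, not all different — violated.
8) b * f = 6 * 14 = 84 — OK.
9) abs(11 - 6) = 5; 5 > 3, exceeds bound 3 — violated.

Violated: 1, 6, 7, and 9.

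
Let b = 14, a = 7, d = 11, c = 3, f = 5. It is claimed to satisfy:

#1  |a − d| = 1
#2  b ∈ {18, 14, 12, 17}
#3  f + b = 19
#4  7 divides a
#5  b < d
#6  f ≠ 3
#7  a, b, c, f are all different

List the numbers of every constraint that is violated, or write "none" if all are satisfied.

#1 |7 − 11| = 4, not 1 — fails.
#2 b = 14 is in {18, 14, 12, 17} — holds.
#3 f + b = 5 + 14 = 19 — holds.
#4 7 / 7 = 1, so 7 divides 7 — holds.
#5 b = 14, d = 11; 14 ≥ 11 (want <) — fails.
#6 f = 5, and 5 ≠ 3 — holds.
#7 values 7, 14, 3, 5 are pairwise distinct — holds.

No — constraints 1, 5 are not satisfied.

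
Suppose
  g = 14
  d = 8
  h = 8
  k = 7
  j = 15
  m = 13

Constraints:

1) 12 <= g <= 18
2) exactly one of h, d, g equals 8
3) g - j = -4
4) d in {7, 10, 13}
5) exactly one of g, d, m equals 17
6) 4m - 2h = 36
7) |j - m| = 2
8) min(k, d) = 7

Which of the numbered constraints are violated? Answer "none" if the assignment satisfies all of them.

1) g = 14 lies in [12, 18] — holds.
2) h=8, d=8, g=14; 2 of them equal 8, not exactly one — does not hold.
3) g - j = 14 - 15 = -1, not -4 — does not hold.
4) d = 8 is not in {7, 10, 13} — does not hold.
5) g=14, d=8, m=13; 0 of them equal 17, not exactly one — does not hold.
6) 4m - 2h = 4(13) - 2(8) = 36 — holds.
7) |15 - 13| = 2 — holds.
8) min(7, 8) = 7 — holds.

No — constraints 2, 3, 4, 5 are not satisfied.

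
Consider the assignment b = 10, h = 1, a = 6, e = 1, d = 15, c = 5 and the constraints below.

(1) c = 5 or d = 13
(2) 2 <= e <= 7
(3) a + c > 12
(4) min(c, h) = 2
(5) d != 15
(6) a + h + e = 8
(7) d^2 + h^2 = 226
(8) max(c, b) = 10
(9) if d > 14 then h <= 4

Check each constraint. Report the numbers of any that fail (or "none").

(1) c = 5 = 5 (first disjunct)  yes
(2) e = 1 is outside [2, 7]  no
(3) a + c = 6 + 5 = 11; 11 ≤ 12, bound 12 not met  no
(4) min(5, 1) = 1, not 2  no
(5) d = 15, but 15 is required to differ  no
(6) a + h + e = 6 + 1 + 1 = 8  yes
(7) d^2 + h^2 = 15^2 + 1^2 = 225 + 1 = 226  yes
(8) max(5, 10) = 10  yes
(9) d = 15 > 14, so we need h ≤ 4; h = 1 ≤ 4  yes

Constraints 2, 3, 4, 5 do not hold.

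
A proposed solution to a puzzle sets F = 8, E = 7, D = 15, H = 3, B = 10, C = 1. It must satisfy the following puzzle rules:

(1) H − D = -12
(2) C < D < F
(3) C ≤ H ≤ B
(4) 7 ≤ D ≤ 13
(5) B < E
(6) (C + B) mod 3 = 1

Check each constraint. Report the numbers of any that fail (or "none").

(1) H − D = 3 − 15 = -12 — satisfied.
(2) values 1, 15, 8; D = 15 is not < F = 8 — violated.
(3) values 1 ≤ 3 ≤ 10 — satisfied.
(4) D = 15 is outside [7, 13] — violated.
(5) B = 10, E = 7; 10 ≥ 7 (want <) — violated.
(6) C + B = 11; 11 mod 3 = 2, not 1 — violated.

Constraints 2, 4, 5, and 6 are violated.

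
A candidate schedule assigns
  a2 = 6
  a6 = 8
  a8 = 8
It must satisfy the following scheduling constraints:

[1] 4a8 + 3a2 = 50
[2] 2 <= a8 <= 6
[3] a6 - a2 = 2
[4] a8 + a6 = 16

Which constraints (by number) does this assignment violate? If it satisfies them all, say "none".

[1] 4a8 + 3a2 = 4(8) + 3(6) = 50  true
[2] a8 = 8 is outside [2, 6]  false
[3] a6 - a2 = 8 - 6 = 2  true
[4] a8 + a6 = 8 + 8 = 16  true

The assignment fails constraint 2.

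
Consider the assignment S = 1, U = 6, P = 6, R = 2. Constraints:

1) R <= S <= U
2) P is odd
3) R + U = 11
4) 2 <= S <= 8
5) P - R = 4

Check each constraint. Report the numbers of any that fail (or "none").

Constraints 1, 2, 3, and 4 do not hold.

1) values 2, 1, 6; R = 2 is not <= S = 1  ✘
2) P = 6 is even  ✘
3) R + U = 2 + 6 = 8, not 11  ✘
4) S = 1 is outside [2, 8]  ✘
5) P - R = 6 - 2 = 4  ✔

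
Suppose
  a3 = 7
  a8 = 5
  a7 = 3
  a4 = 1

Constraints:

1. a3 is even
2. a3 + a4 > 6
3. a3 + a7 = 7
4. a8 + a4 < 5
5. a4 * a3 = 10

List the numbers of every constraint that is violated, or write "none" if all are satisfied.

1. a3 = 7 is odd — does not hold.
2. a3 + a4 = 7 + 1 = 8; 8 > 6 — holds.
3. a3 + a7 = 7 + 3 = 10, not 7 — does not hold.
4. a8 + a4 = 5 + 1 = 6; 6 ≥ 5, bound 5 not met — does not hold.
5. a4 * a3 = 1 * 7 = 7, not 10 — does not hold.

The assignment fails constraints 1, 3, 4, 5.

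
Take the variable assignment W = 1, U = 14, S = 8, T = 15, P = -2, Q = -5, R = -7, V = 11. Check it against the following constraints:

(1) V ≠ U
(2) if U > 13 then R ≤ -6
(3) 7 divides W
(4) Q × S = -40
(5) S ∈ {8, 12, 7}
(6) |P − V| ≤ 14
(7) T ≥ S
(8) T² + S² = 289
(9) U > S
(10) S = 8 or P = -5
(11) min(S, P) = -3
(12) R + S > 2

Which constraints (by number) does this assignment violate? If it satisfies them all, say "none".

The assignment fails constraints 3, 11, 12.

(1) V = 11, U = 14; distinct — OK.
(2) U = 14 > 13, so we need R ≤ -6; R = -7 ≤ -6 — OK.
(3) 1 = 7×0 + 1, so 7 does not divide 1 — violated.
(4) Q × S = -5 × 8 = -40 — OK.
(5) S = 8 is in {8, 12, 7} — OK.
(6) |-2 − 11| = 13; 13 ≤ 14 — OK.
(7) T = 15, S = 8; 15 ≥ 8 — OK.
(8) T² + S² = 15² + 8² = 225 + 64 = 289 — OK.
(9) U = 14, S = 8; 14 > 8 — OK.
(10) S = 8 = 8 (first disjunct) — OK.
(11) min(8, -2) = -2, not -3 — violated.
(12) R + S = -7 + 8 = 1; 1 ≤ 2, bound 2 not met — violated.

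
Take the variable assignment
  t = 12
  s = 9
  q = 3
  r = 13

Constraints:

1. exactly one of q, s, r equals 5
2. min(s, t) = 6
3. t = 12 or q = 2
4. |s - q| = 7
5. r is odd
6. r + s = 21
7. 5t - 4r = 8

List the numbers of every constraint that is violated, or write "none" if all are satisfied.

Constraints 1, 2, 4, and 6 do not hold.

1. q=3, s=9, r=13; 0 of them equal 5, not exactly one — does not hold.
2. min(9, 12) = 9, not 6 — does not hold.
3. t = 12 = 12 (first disjunct) — holds.
4. |9 - 3| = 6, not 7 — does not hold.
5. r = 13 is odd — holds.
6. r + s = 13 + 9 = 22, not 21 — does not hold.
7. 5t - 4r = 5(12) - 4(13) = 8 — holds.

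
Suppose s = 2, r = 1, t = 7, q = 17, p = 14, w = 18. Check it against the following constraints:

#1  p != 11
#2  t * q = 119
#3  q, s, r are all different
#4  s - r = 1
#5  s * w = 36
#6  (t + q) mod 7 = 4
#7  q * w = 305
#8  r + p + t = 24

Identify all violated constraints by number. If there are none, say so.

#1 p = 14, and 14 ≠ 11  OK
#2 t * q = 7 * 17 = 119  OK
#3 values 17, 2, 1 are pairwise distinct  OK
#4 s - r = 2 - 1 = 1  OK
#5 s * w = 2 * 18 = 36  OK
#6 t + q = 24; 24 mod 7 = 3, not 4  FAIL
#7 q * w = 17 * 18 = 306, not 305  FAIL
#8 r + p + t = 1 + 14 + 7 = 22, not 24  FAIL

Constraints 6, 7, and 8 do not hold.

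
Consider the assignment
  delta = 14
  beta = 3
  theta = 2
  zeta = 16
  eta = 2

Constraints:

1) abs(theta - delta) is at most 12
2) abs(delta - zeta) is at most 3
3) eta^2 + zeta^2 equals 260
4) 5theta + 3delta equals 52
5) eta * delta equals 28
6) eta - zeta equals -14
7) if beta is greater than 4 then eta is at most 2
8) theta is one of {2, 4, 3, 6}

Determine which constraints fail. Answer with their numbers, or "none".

No violations.

1) abs(2 - 14) = 12; 12 ≤ 12 — satisfied.
2) abs(14 - 16) = 2; 2 ≤ 3 — satisfied.
3) eta^2 + zeta^2 = 2^2 + 16^2 = 4 + 256 = 260 — satisfied.
4) 5theta + 3delta = 5(2) + 3(14) = 52 — satisfied.
5) eta * delta = 2 * 14 = 28 — satisfied.
6) eta - zeta = 2 - 16 = -14 — satisfied.
7) beta = 3, not > 4; antecedent false, conditional vacuously true — satisfied.
8) theta = 2 is in {2, 4, 3, 6} — satisfied.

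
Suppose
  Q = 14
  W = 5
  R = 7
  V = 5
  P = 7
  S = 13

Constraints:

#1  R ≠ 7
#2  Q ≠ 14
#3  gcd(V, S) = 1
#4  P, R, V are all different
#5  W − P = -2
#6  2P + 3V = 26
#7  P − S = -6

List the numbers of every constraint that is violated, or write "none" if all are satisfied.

No — constraints 1, 2, 4, 6 are not satisfied.

#1 R = 7, but 7 is required to differ — fails.
#2 Q = 14, but 14 is required to differ — fails.
#3 gcd(5, 13) = 1 — holds.
#4 P = R = 7, not all different — fails.
#5 W − P = 5 − 7 = -2 — holds.
#6 2P + 3V = 2(7) + 3(5) = 29, not 26 — fails.
#7 P − S = 7 − 13 = -6 — holds.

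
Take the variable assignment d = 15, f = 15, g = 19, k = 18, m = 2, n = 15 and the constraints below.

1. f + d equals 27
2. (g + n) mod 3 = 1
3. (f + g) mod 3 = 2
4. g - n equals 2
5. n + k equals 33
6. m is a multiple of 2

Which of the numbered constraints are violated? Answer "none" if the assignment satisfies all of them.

The assignment fails constraints 1, 3, and 4.

1. f + d = 15 + 15 = 30, not 27  false
2. g + n = 34; 34 mod 3 = 1  true
3. f + g = 34; 34 mod 3 = 1, not 2  false
4. g - n = 19 - 15 = 4, not 2  false
5. n + k = 15 + 18 = 33  true
6. 2 / 2 = 1, so 2 divides 2  true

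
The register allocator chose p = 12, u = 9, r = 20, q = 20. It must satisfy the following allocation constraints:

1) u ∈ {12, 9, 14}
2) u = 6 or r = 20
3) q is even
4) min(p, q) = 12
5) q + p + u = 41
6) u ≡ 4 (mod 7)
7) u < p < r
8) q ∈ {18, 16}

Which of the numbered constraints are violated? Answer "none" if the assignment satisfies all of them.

1) u = 9 is in {12, 9, 14} — OK.
2) u = 9 ≠ 6, but r = 20 = 20 (second disjunct) — OK.
3) q = 20 is even — OK.
4) min(12, 20) = 12 — OK.
5) q + p + u = 20 + 12 + 9 = 41 — OK.
6) 9 mod 7 = 2, not 4 — violated.
7) values 9 < 12 < 20 — OK.
8) q = 20 is not in {18, 16} — violated.

No — constraints 6, 8 are not satisfied.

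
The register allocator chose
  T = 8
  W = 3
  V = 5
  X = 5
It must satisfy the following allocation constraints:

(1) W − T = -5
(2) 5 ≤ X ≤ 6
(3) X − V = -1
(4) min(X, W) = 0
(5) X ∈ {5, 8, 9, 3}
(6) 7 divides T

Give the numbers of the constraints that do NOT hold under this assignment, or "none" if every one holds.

(1) W − T = 3 − 8 = -5 — OK.
(2) X = 5 lies in [5, 6] — OK.
(3) X − V = 5 − 5 = 0, not -1 — violated.
(4) min(5, 3) = 3, not 0 — violated.
(5) X = 5 is in {5, 8, 9, 3} — OK.
(6) 8 = 7×1 + 1, so 7 does not divide 8 — violated.

Constraints 3, 4, and 6 are violated.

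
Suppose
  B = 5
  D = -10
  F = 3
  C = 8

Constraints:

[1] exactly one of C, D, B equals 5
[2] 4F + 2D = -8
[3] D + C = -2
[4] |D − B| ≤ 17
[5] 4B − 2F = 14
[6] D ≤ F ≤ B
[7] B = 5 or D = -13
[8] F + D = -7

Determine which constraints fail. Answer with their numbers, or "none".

All constraints are satisfied.

[1] C=8, D=-10, B=5; 1 of them equals 5  OK
[2] 4F + 2D = 4(3) + 2(-10) = -8  OK
[3] D + C = -10 + 8 = -2  OK
[4] |-10 − 5| = 15; 15 ≤ 17  OK
[5] 4B − 2F = 4(5) − 2(3) = 14  OK
[6] values -10 ≤ 3 ≤ 5  OK
[7] B = 5 = 5 (first disjunct)  OK
[8] F + D = 3 + (-10) = -7  OK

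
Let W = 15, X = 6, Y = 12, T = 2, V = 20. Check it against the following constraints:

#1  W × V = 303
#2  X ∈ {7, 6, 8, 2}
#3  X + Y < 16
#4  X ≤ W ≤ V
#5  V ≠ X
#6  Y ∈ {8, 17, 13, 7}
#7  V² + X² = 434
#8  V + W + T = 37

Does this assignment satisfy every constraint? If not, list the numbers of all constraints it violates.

No — constraints 1, 3, 6, 7 are not satisfied.

#1 W × V = 15 × 20 = 300, not 303  fails
#2 X = 6 is in {7, 6, 8, 2}  holds
#3 X + Y = 6 + 12 = 18; 18 ≥ 16, bound 16 not met  fails
#4 values 6 ≤ 15 ≤ 20  holds
#5 V = 20, X = 6; distinct  holds
#6 Y = 12 is not in {8, 17, 13, 7}  fails
#7 V² + X² = 20² + 6² = 400 + 36 = 436, not 434  fails
#8 V + W + T = 20 + 15 + 2 = 37  holds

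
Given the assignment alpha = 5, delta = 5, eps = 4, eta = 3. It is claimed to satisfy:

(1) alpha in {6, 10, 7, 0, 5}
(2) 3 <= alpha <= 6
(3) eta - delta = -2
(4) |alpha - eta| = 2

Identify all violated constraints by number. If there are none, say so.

(1) alpha = 5 is in {6, 10, 7, 0, 5}  holds
(2) alpha = 5 lies in [3, 6]  holds
(3) eta - delta = 3 - 5 = -2  holds
(4) |5 - 3| = 2  holds

Yes — all constraints hold.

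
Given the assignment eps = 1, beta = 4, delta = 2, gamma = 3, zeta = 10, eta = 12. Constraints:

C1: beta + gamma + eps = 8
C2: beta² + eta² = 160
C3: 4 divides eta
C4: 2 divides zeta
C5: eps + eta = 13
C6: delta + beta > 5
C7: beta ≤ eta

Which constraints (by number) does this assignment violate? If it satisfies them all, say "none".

C1: beta + gamma + eps = 4 + 3 + 1 = 8  ✔
C2: beta² + eta² = 4² + 12² = 16 + 144 = 160  ✔
C3: 12 / 4 = 3, so 4 divides 12  ✔
C4: 10 / 2 = 5, so 2 divides 10  ✔
C5: eps + eta = 1 + 12 = 13  ✔
C6: delta + beta = 2 + 4 = 6; 6 > 5  ✔
C7: beta = 4, eta = 12; 4 ≤ 12  ✔

The assignment satisfies every constraint.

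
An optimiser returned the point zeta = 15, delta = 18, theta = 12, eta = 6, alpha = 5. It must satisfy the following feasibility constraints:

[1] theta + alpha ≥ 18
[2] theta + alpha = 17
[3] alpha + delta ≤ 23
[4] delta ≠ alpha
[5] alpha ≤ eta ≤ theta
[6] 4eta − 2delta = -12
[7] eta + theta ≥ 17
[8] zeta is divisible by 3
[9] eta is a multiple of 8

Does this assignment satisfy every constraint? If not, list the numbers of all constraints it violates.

[1] theta + alpha = 12 + 5 = 17; 17 < 18, bound 18 not met — fails.
[2] theta + alpha = 12 + 5 = 17 — holds.
[3] alpha + delta = 5 + 18 = 23; 23 ≤ 23 — holds.
[4] delta = 18, alpha = 5; distinct — holds.
[5] values 5 ≤ 6 ≤ 12 — holds.
[6] 4eta − 2delta = 4(6) − 2(18) = -12 — holds.
[7] eta + theta = 6 + 12 = 18; 18 ≥ 17 — holds.
[8] 15 / 3 = 5, so 3 divides 15 — holds.
[9] 6 = 8×0 + 6, so 8 does not divide 6 — fails.

Constraints 1, 9 do not hold.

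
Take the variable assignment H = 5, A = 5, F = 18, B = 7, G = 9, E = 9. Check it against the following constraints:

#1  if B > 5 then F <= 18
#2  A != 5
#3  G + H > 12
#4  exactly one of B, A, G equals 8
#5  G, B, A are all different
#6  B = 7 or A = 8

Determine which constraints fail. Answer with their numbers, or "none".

#1 B = 7 > 5, so we need F ≤ 18; F = 18 ≤ 18 — holds.
#2 A = 5, but 5 is required to differ — fails.
#3 G + H = 9 + 5 = 14; 14 > 12 — holds.
#4 B=7, A=5, G=9; 0 of them equal 8, not exactly one — fails.
#5 values 9, 7, 5 are pairwise distinct — holds.
#6 B = 7 = 7 (first disjunct) — holds.

Constraints 2, 4 do not hold.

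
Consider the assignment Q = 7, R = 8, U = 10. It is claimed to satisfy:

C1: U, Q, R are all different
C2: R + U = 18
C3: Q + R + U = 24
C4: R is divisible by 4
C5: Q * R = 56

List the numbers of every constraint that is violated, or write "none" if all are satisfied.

C1: values 10, 7, 8 are pairwise distinct — satisfied.
C2: R + U = 8 + 10 = 18 — satisfied.
C3: Q + R + U = 7 + 8 + 10 = 25, not 24 — violated.
C4: 8 / 4 = 2, so 4 divides 8 — satisfied.
C5: Q * R = 7 * 8 = 56 — satisfied.

The assignment fails constraint 3.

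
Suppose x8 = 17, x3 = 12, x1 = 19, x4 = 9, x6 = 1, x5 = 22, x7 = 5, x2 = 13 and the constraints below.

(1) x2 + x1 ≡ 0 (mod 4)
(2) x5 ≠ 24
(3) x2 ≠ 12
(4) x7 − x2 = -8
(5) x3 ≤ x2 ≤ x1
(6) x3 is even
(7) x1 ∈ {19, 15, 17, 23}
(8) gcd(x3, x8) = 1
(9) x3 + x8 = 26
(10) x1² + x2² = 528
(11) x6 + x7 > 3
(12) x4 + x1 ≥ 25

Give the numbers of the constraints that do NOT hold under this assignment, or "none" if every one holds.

Constraints 9, 10 do not hold.

(1) x2 + x1 = 32; 32 mod 4 = 0 — OK.
(2) x5 = 22, and 22 ≠ 24 — OK.
(3) x2 = 13, and 13 ≠ 12 — OK.
(4) x7 − x2 = 5 − 13 = -8 — OK.
(5) values 12 ≤ 13 ≤ 19 — OK.
(6) x3 = 12 is even — OK.
(7) x1 = 19 is in {19, 15, 17, 23} — OK.
(8) gcd(12, 17) = 1 — OK.
(9) x3 + x8 = 12 + 17 = 29, not 26 — violated.
(10) x1² + x2² = 19² + 13² = 361 + 169 = 530, not 528 — violated.
(11) x6 + x7 = 1 + 5 = 6; 6 > 3 — OK.
(12) x4 + x1 = 9 + 19 = 28; 28 ≥ 25 — OK.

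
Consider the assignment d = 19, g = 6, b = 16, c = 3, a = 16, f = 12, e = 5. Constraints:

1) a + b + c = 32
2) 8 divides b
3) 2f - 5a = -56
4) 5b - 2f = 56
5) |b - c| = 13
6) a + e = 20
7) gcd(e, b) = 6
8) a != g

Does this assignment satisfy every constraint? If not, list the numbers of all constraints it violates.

1) a + b + c = 16 + 16 + 3 = 35, not 32  ✘
2) 16 / 8 = 2, so 8 divides 16  ✔
3) 2f - 5a = 2(12) - 5(16) = -56  ✔
4) 5b - 2f = 5(16) - 2(12) = 56  ✔
5) |16 - 3| = 13  ✔
6) a + e = 16 + 5 = 21, not 20  ✘
7) gcd(5, 16) = 1, not 6  ✘
8) a = 16, g = 6; distinct  ✔

The assignment fails constraints 1, 6, 7.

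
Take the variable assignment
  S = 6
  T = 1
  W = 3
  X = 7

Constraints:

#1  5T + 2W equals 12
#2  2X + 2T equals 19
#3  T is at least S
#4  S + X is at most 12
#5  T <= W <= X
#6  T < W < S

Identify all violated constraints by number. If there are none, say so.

Constraints 1, 2, 3, 4 are violated.

#1 5T + 2W = 5(1) + 2(3) = 11, not 12  ✗
#2 2X + 2T = 2(7) + 2(1) = 16, not 19  ✗
#3 T = 1, S = 6; 1 < 6 (want ≥)  ✗
#4 S + X = 6 + 7 = 13; 13 > 12, bound 12 not met  ✗
#5 values 1 <= 3 <= 7  ✓
#6 values 1 < 3 < 6  ✓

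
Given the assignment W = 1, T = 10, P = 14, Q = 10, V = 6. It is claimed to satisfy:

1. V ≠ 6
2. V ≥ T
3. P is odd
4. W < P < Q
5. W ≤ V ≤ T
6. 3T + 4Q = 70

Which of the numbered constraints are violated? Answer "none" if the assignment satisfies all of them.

The assignment fails constraints 1, 2, 3, and 4.

1. V = 6, but 6 is required to differ  no
2. V = 6, T = 10; 6 < 10 (want ≥)  no
3. P = 14 is even  no
4. values 1, 14, 10; P = 14 is not < Q = 10  no
5. values 1 ≤ 6 ≤ 10  yes
6. 3T + 4Q = 3(10) + 4(10) = 70  yes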